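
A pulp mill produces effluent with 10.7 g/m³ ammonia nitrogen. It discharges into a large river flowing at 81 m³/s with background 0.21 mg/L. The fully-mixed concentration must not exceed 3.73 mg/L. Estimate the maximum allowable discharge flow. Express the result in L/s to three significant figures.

40900 L/s

Mass balance at complete mixing: C_std·(Q_w + Q_r) = Q_w·C_e + Q_r·C_b.
Rearranging, Q_w = Q_r·(C_std − C_b)/(C_e − C_std) = 81·(3.73 − 0.21) / (10.7 − 3.73) = 40.91 m³/s.
= 4.091e+04 L/s.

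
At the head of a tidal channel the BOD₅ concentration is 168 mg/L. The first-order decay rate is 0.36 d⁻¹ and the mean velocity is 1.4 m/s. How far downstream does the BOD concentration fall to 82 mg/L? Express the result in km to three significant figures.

241 km

From C = C₀·e^(−kt), t = ln(C₀/C)/k = ln(168/82)/0.36 = 0.7172/0.36 = 1.992 d.
Distance = v·t = 1.4 m/s × 1.721e+05 s = 2.41e+05 m = 241 km.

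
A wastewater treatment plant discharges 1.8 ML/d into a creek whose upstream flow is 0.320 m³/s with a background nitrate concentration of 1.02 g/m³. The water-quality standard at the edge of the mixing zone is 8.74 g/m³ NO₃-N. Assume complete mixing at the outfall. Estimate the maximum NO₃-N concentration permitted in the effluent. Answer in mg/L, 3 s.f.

1.8 ML/d = 0.02083 m³/s.
Mass balance: 8.74·0.3408 = 0.02083·Cₑ + 0.32·1.02.
Cₑ = (2.979 − 0.3264) / 0.02083 = 127.3 mg/L.

127 mg/L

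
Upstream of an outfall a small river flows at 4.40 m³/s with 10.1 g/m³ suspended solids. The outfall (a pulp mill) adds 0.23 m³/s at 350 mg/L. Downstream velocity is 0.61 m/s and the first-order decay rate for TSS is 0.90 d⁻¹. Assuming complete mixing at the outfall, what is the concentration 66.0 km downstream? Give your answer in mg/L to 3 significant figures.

After complete mixing, C₀ = (0.23·350 + 4.4·10.1) / 4.63 = 26.98 mg/L.
Travel time t = 6.6e+04 m / 0.61 m/s = 1.082e+05 s = 1.252 d.
C = 26.98·exp(−0.90·1.252) = 26.98·0.324 = 8.743 mg/L.

8.74 mg/L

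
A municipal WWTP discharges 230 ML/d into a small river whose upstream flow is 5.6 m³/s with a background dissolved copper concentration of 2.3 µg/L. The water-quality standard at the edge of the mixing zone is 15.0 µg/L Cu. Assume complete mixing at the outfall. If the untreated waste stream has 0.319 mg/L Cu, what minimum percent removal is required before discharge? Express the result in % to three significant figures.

230 ML/d = 2.662 m³/s.
2.3 µg/L = 0.0023 mg/L.
15.0 µg/L = 0.015 mg/L.
Mass balance: 0.015·8.262 = 2.662·Cₑ + 5.6·0.0023.
Cₑ = (0.1239 − 0.01288) / 2.662 = 0.04172 mg/L.
Required removal = 1 − 0.04172/0.319 = 86.92 %.

86.9 %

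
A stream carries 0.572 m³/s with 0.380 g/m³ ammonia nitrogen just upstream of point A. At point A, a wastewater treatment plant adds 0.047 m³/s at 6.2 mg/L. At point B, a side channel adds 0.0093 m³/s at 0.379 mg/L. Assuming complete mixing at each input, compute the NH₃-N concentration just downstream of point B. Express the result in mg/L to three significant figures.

After input A: C = (0.572·0.38 + 0.047·6.2) / 0.619 = 0.8219 mg/L.
After input B: C = (0.619·0.8219 + 0.0093·0.379) / 0.6283 = 0.8154 mg/L.

0.815 mg/L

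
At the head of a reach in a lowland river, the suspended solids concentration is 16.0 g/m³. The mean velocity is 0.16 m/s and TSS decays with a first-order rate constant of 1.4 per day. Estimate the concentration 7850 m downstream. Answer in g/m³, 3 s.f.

7.23 g/m³

Travel time t = 7850 m / 0.16 m/s = 7850/0.16 = 4.906e+04 s = 0.5679 d.
First-order decay: C = 16.0·exp(−1.4·0.5679) = 16.0·0.4516 = 7.225 g/m³.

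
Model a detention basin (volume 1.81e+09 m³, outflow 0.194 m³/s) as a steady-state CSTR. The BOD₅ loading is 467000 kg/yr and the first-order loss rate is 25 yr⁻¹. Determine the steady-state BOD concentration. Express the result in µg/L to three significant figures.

Outflow Q = 0.194 m³/s × 3.156e+07 s/yr = 6.122e+06 m³/yr.
Steady-state CSTR mass balance: W = Q·C + k·V·C, so C = W/(Q + kV).
Q + kV = 6.122e+06 + 25·1.81e+09 = 4.526e+10 m³/yr.
C = 467000/4.526e+10 = 1.032e-05 kg/m³ = 0.01032 mg/L = 10.32 µg/L.

10.3 µg/L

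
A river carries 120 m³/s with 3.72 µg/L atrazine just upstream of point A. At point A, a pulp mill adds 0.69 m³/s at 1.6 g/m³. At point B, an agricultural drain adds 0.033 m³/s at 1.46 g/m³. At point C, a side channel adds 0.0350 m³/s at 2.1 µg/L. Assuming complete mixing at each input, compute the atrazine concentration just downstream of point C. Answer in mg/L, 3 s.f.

3.72 µg/L = 0.00372 mg/L.
After input A: C = (120·0.00372 + 0.69·1.6) / 120.7 = 0.01285 mg/L.
After input B: C = (120.7·0.01285 + 0.033·1.46) / 120.7 = 0.01324 mg/L.
2.1 µg/L = 0.0021 mg/L.
After input C: C = (120.7·0.01324 + 0.035·0.0021) / 120.8 = 0.01324 mg/L.

0.0132 mg/L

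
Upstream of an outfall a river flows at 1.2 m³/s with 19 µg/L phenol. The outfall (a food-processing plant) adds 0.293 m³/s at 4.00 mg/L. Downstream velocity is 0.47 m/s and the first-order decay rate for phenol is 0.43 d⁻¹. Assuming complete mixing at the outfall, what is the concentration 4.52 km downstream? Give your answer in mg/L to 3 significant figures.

0.763 mg/L

19 µg/L = 0.019 mg/L.
After complete mixing, C₀ = (0.293·4 + 1.2·0.019) / 1.493 = 0.8003 mg/L.
Travel time t = 4520 m / 0.47 m/s = 9617 s = 0.1113 d.
C = 0.8003·exp(−0.43·0.1113) = 0.8003·0.9533 = 0.7629 mg/L.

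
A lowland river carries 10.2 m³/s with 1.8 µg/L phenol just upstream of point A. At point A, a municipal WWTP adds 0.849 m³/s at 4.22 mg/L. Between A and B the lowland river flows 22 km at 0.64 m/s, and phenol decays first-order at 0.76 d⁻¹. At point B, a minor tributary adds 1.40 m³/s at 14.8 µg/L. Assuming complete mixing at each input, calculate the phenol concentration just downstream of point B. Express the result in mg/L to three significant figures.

1.8 µg/L = 0.0018 mg/L.
After input A: C = (10.2·0.0018 + 0.849·4.22) / 11.05 = 0.3259 mg/L.
Over the 22 km reach to input B (t = 3.438e+04 s = 0.3979 d), decay gives C = 0.3259·exp(−0.76·0.3979) = 0.2409 mg/L.
14.8 µg/L = 0.0148 mg/L.
After input B: C = (11.05·0.2409 + 1.4·0.0148) / 12.45 = 0.2155 mg/L.

0.215 mg/L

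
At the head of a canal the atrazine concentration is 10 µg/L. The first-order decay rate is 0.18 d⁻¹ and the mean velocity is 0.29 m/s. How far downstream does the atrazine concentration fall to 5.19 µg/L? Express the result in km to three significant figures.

91.3 km

From C = C₀·e^(−kt), t = ln(C₀/C)/k = ln(10/5.19)/0.18 = 0.6559/0.18 = 3.644 d.
Distance = v·t = 0.29 m/s × 3.148e+05 s = 9.129e+04 m = 91.29 km.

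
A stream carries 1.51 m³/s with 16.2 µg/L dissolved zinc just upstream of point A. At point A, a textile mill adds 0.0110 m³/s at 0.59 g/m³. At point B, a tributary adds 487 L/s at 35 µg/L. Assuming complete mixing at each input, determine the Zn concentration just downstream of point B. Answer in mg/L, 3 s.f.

16.2 µg/L = 0.0162 mg/L.
After input A: C = (1.51·0.0162 + 0.011·0.59) / 1.521 = 0.02035 mg/L.
487 L/s = 0.487 m³/s.
35 µg/L = 0.035 mg/L.
After input B: C = (1.521·0.02035 + 0.487·0.035) / 2.008 = 0.0239 mg/L.

0.0239 mg/L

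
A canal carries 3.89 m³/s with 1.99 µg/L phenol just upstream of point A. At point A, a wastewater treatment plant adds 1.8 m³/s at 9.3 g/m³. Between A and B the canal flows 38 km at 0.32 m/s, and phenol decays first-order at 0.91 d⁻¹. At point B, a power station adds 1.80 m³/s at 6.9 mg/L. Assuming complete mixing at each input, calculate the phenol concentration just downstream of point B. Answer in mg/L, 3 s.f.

2.30 mg/L

1.99 µg/L = 0.00199 mg/L.
After input A: C = (3.89·0.00199 + 1.8·9.3) / 5.69 = 2.943 mg/L.
Over the 38 km reach to input B (t = 1.188e+05 s = 1.374 d), decay gives C = 2.943·exp(−0.91·1.374) = 0.8427 mg/L.
After input B: C = (5.69·0.8427 + 1.8·6.9) / 7.49 = 2.298 mg/L.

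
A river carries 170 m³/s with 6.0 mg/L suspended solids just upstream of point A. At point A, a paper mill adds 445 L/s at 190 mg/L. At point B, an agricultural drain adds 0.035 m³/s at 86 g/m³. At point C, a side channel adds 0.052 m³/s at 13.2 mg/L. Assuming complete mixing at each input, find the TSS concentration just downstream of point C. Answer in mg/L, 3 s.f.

445 L/s = 0.445 m³/s.
After input A: C = (170·6 + 0.445·190) / 170.4 = 6.48 mg/L.
After input B: C = (170.4·6.48 + 0.035·86) / 170.5 = 6.497 mg/L.
After input C: C = (170.5·6.497 + 0.052·13.2) / 170.5 = 6.499 mg/L.

6.50 mg/L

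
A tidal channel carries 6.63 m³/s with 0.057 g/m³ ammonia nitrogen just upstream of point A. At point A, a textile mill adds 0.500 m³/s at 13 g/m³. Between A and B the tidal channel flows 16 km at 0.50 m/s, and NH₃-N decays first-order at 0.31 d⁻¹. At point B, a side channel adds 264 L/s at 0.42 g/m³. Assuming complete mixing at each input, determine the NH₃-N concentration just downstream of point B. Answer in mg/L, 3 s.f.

0.844 mg/L

After input A: C = (6.63·0.057 + 0.5·13) / 7.13 = 0.9646 mg/L.
Over the 16 km reach to input B (t = 3.2e+04 s = 0.3704 d), decay gives C = 0.9646·exp(−0.31·0.3704) = 0.86 mg/L.
264 L/s = 0.264 m³/s.
After input B: C = (7.13·0.86 + 0.264·0.42) / 7.394 = 0.8443 mg/L.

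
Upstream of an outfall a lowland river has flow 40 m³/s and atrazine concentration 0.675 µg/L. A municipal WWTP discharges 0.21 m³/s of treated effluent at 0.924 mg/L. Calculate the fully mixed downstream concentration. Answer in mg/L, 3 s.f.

0.675 µg/L = 0.000675 mg/L.
Conservation of mass across the mixing zone: C = (0.21·0.924 + 40·0.000675) / (0.21 + 40) = 0.221/40.21 = 0.005497 mg/L.

0.00550 mg/L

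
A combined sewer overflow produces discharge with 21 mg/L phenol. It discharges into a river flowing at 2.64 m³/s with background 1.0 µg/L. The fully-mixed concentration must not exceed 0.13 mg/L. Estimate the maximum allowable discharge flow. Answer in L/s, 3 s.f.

16.3 L/s

1.0 µg/L = 0.001 mg/L.
Mass balance at complete mixing: C_std·(Q_w + Q_r) = Q_w·C_e + Q_r·C_b.
Rearranging, Q_w = Q_r·(C_std − C_b)/(C_e − C_std) = 2.64·(0.13 − 0.001) / (21 − 0.13) = 0.01632 m³/s.
= 16.32 L/s.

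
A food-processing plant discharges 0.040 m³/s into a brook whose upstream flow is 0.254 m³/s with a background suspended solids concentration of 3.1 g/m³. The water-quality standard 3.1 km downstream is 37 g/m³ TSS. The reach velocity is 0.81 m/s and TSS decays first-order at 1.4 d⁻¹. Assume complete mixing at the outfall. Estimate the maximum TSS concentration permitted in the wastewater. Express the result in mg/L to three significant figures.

270 mg/L

Travel time to the compliance point: t = 3100/0.81 = 3827 s = 0.0443 d; decay factor exp(−1.4·0.0443) = 0.9399.
So the concentration just after mixing may be at most 37/0.9399 = 39.37 mg/L.
Mass balance: 39.37·0.294 = 0.04·Cₑ + 0.254·3.1.
Cₑ = (11.57 − 0.7874) / 0.04 = 269.7 mg/L.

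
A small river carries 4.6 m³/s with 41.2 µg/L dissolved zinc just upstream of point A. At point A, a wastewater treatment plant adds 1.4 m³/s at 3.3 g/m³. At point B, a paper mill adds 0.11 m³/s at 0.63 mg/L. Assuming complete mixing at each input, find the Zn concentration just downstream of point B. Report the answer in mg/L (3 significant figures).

41.2 µg/L = 0.0412 mg/L.
After input A: C = (4.6·0.0412 + 1.4·3.3) / 6 = 0.8016 mg/L.
After input B: C = (6·0.8016 + 0.11·0.63) / 6.11 = 0.7985 mg/L.

0.798 mg/L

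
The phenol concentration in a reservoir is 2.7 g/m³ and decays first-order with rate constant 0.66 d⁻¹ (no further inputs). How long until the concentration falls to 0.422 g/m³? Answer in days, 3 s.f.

t = ln(C₀/C)/k = ln(2.7/0.422)/0.66 = 1.856/0.66 = 2.812 d.

2.81 d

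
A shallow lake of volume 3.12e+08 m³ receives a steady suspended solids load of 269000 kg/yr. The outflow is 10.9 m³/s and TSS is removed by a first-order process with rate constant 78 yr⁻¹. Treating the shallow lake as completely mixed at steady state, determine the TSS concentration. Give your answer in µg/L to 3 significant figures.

Outflow Q = 10.9 m³/s × 3.156e+07 s/yr = 3.44e+08 m³/yr.
Steady-state CSTR mass balance: W = Q·C + k·V·C, so C = W/(Q + kV).
Q + kV = 3.44e+08 + 78·3.12e+08 = 2.468e+10 m³/yr.
C = 269000/2.468e+10 = 1.09e-05 kg/m³ = 0.0109 mg/L = 10.9 µg/L.

10.9 µg/L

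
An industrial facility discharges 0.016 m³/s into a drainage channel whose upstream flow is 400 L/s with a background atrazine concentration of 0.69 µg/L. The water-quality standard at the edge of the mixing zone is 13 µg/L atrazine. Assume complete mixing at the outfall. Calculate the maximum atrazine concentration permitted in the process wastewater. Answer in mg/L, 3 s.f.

0.321 mg/L

400 L/s = 0.4 m³/s.
0.69 µg/L = 0.00069 mg/L.
13 µg/L = 0.013 mg/L.
Mass balance: 0.013·0.416 = 0.016·Cₑ + 0.4·0.00069.
Cₑ = (0.005408 − 0.000276) / 0.016 = 0.3208 mg/L.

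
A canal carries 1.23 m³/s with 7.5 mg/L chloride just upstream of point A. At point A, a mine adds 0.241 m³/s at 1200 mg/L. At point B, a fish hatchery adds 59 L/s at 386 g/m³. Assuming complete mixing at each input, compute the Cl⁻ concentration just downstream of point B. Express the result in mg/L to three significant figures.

210 mg/L

After input A: C = (1.23·7.5 + 0.241·1200) / 1.471 = 202.9 mg/L.
59 L/s = 0.059 m³/s.
After input B: C = (1.471·202.9 + 0.059·386) / 1.53 = 209.9 mg/L.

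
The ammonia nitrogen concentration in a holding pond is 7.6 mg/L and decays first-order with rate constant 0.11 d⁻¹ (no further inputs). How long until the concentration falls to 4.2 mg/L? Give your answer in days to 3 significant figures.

5.39 d

t = ln(C₀/C)/k = ln(7.6/4.2)/0.11 = 0.5931/0.11 = 5.391 d.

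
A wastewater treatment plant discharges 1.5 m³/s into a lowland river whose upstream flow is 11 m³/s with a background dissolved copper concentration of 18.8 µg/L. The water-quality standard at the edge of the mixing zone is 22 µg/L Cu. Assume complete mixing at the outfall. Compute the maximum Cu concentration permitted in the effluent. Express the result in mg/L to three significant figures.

18.8 µg/L = 0.0188 mg/L.
22 µg/L = 0.022 mg/L.
Mass balance: 0.022·12.5 = 1.5·Cₑ + 11·0.0188.
Cₑ = (0.275 − 0.2068) / 1.5 = 0.04547 mg/L.

0.0455 mg/L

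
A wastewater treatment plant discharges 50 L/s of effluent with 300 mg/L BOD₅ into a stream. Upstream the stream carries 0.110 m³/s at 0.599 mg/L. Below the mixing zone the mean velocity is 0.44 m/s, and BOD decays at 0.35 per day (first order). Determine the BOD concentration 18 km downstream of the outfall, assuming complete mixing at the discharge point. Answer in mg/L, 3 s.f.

79.8 mg/L

50 L/s = 0.05 m³/s.
After complete mixing, C₀ = (0.05·300 + 0.11·0.599) / 0.16 = 94.16 mg/L.
Travel time t = 1.8e+04 m / 0.44 m/s = 4.091e+04 s = 0.4735 d.
C = 94.16·exp(−0.35·0.4735) = 94.16·0.8473 = 79.78 mg/L.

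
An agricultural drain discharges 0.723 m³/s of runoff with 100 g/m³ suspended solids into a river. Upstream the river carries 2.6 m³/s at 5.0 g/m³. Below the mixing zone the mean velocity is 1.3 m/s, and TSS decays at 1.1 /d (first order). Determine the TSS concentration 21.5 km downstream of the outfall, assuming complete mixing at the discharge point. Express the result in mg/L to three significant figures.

After complete mixing, C₀ = (0.723·100 + 2.6·5) / 3.323 = 25.67 mg/L.
Travel time t = 2.15e+04 m / 1.3 m/s = 1.654e+04 s = 0.1914 d.
C = 25.67·exp(−1.1·0.1914) = 25.67·0.8101 = 20.8 mg/L.

20.8 mg/L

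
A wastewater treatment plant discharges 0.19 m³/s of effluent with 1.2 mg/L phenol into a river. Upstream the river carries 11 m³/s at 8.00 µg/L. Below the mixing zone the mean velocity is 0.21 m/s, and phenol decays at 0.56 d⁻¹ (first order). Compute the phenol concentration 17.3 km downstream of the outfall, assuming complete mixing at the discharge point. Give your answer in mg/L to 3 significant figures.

0.0166 mg/L

8.00 µg/L = 0.008 mg/L.
After complete mixing, C₀ = (0.19·1.2 + 11·0.008) / 11.19 = 0.02824 mg/L.
Travel time t = 1.73e+04 m / 0.21 m/s = 8.238e+04 s = 0.9535 d.
C = 0.02824·exp(−0.56·0.9535) = 0.02824·0.5863 = 0.01656 mg/L.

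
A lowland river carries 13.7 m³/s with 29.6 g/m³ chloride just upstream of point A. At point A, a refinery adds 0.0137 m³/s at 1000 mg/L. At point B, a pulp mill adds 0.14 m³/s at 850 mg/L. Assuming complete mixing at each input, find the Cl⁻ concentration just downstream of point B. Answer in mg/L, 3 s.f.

38.9 mg/L

After input A: C = (13.7·29.6 + 0.0137·1000) / 13.71 = 30.57 mg/L.
After input B: C = (13.71·30.57 + 0.14·850) / 13.85 = 38.85 mg/L.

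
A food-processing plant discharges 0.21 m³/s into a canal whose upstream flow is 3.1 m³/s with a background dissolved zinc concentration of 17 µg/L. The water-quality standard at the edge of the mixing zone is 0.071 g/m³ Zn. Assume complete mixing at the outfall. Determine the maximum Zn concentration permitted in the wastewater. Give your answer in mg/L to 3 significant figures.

17 µg/L = 0.017 mg/L.
Mass balance: 0.071·3.31 = 0.21·Cₑ + 3.1·0.017.
Cₑ = (0.235 − 0.0527) / 0.21 = 0.8681 mg/L.

0.868 mg/L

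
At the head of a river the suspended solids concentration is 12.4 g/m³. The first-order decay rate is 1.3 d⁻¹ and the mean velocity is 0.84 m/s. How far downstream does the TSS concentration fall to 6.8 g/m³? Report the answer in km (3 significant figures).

From C = C₀·e^(−kt), t = ln(C₀/C)/k = ln(12.4/6.8)/1.3 = 0.6008/1.3 = 0.4621 d.
Distance = v·t = 0.84 m/s × 3.993e+04 s = 3.354e+04 m = 33.54 km.

33.5 km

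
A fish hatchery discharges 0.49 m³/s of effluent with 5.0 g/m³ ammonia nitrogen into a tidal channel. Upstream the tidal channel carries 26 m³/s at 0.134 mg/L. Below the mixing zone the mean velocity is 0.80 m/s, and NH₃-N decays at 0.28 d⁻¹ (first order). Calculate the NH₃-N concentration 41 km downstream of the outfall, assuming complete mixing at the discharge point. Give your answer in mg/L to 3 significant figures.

0.190 mg/L

After complete mixing, C₀ = (0.49·5 + 26·0.134) / 26.49 = 0.224 mg/L.
Travel time t = 4.1e+04 m / 0.80 m/s = 5.125e+04 s = 0.5932 d.
C = 0.224·exp(−0.28·0.5932) = 0.224·0.847 = 0.1897 mg/L.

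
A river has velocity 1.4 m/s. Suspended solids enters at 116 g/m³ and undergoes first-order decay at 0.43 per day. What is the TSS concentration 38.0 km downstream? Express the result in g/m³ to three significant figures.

Travel time t = 38.0 km / 1.4 m/s = 3.8e+04/1.4 = 2.714e+04 s = 0.3142 d.
First-order decay: C = 116·exp(−0.43·0.3142) = 116·0.8736 = 101.3 g/m³.

101 g/m³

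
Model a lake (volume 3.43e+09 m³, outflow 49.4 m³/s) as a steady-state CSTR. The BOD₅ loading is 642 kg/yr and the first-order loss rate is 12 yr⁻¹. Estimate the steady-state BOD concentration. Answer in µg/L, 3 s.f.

Outflow Q = 49.4 m³/s × 3.156e+07 s/yr = 1.559e+09 m³/yr.
Steady-state CSTR mass balance: W = Q·C + k·V·C, so C = W/(Q + kV).
Q + kV = 1.559e+09 + 12·3.43e+09 = 4.272e+10 m³/yr.
C = 642/4.272e+10 = 1.503e-08 kg/m³ = 1.503e-05 mg/L = 0.01503 µg/L.

0.0150 µg/L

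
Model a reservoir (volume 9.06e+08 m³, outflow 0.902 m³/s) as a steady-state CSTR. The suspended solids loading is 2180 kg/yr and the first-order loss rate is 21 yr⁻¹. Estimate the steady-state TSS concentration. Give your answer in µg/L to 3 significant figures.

Outflow Q = 0.902 m³/s × 3.156e+07 s/yr = 2.846e+07 m³/yr.
Steady-state CSTR mass balance: W = Q·C + k·V·C, so C = W/(Q + kV).
Q + kV = 2.846e+07 + 21·9.06e+08 = 1.905e+10 m³/yr.
C = 2180/1.905e+10 = 1.144e-07 kg/m³ = 0.0001144 mg/L = 0.1144 µg/L.

0.114 µg/L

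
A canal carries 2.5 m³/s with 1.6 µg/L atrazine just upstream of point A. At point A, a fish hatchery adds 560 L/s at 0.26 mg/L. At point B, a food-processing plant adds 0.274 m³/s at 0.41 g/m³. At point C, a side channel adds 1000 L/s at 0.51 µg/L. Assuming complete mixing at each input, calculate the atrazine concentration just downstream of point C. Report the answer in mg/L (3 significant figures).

1.6 µg/L = 0.0016 mg/L.
560 L/s = 0.56 m³/s.
After input A: C = (2.5·0.0016 + 0.56·0.26) / 3.06 = 0.04889 mg/L.
After input B: C = (3.06·0.04889 + 0.274·0.41) / 3.334 = 0.07857 mg/L.
1000 L/s = 1 m³/s.
0.51 µg/L = 0.00051 mg/L.
After input C: C = (3.334·0.07857 + 1·0.00051) / 4.334 = 0.06056 mg/L.

0.0606 mg/L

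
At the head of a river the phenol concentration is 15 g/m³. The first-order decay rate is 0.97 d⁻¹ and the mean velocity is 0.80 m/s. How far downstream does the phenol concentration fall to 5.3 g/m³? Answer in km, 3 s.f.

74.1 km

From C = C₀·e^(−kt), t = ln(C₀/C)/k = ln(15/5.3)/0.97 = 1.04/0.97 = 1.073 d.
Distance = v·t = 0.80 m/s × 9.267e+04 s = 7.413e+04 m = 74.13 km.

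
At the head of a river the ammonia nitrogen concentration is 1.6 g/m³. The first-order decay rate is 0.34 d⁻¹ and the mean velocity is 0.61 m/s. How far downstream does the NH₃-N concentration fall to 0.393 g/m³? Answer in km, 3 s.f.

218 km

From C = C₀·e^(−kt), t = ln(C₀/C)/k = ln(1.6/0.393)/0.34 = 1.404/0.34 = 4.129 d.
Distance = v·t = 0.61 m/s × 3.568e+05 s = 2.176e+05 m = 217.6 km.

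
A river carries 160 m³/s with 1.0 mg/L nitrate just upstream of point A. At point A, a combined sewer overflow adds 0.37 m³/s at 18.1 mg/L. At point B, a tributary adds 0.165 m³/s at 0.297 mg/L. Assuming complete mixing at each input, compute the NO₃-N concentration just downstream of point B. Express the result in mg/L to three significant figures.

After input A: C = (160·1 + 0.37·18.1) / 160.4 = 1.039 mg/L.
After input B: C = (160.4·1.039 + 0.165·0.297) / 160.5 = 1.039 mg/L.

1.04 mg/L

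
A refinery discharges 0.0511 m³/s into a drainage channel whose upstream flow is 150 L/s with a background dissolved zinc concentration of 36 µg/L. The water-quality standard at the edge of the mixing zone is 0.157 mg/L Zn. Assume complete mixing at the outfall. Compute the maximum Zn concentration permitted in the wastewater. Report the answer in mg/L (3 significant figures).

150 L/s = 0.15 m³/s.
36 µg/L = 0.036 mg/L.
Mass balance: 0.157·0.2011 = 0.0511·Cₑ + 0.15·0.036.
Cₑ = (0.03157 − 0.0054) / 0.0511 = 0.5122 mg/L.

0.512 mg/L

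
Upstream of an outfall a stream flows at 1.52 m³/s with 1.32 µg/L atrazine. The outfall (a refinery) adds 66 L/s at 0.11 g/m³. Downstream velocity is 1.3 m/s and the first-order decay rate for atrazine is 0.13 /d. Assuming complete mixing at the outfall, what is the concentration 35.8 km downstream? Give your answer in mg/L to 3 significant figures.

66 L/s = 0.066 m³/s.
1.32 µg/L = 0.00132 mg/L.
After complete mixing, C₀ = (0.066·0.11 + 1.52·0.00132) / 1.586 = 0.005843 mg/L.
Travel time t = 3.58e+04 m / 1.3 m/s = 2.754e+04 s = 0.3187 d.
C = 0.005843·exp(−0.13·0.3187) = 0.005843·0.9594 = 0.005605 mg/L.

0.00561 mg/L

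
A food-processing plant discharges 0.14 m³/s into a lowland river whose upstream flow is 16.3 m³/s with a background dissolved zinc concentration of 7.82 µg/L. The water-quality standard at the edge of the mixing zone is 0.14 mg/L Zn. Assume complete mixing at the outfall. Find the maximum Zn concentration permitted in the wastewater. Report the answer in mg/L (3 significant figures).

7.82 µg/L = 0.00782 mg/L.
Mass balance: 0.14·16.44 = 0.14·Cₑ + 16.3·0.00782.
Cₑ = (2.302 − 0.1275) / 0.14 = 15.53 mg/L.

15.5 mg/L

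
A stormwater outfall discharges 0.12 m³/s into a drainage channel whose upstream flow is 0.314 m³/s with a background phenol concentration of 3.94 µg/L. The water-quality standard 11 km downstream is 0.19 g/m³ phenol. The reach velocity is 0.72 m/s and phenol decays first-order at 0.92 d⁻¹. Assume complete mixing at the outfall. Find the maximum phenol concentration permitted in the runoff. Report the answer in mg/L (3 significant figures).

0.798 mg/L

3.94 µg/L = 0.00394 mg/L.
Travel time to the compliance point: t = 1.1e+04/0.72 = 1.528e+04 s = 0.1768 d; decay factor exp(−0.92·0.1768) = 0.8499.
So the concentration just after mixing may be at most 0.19/0.8499 = 0.2236 mg/L.
Mass balance: 0.2236·0.434 = 0.12·Cₑ + 0.314·0.00394.
Cₑ = (0.09703 − 0.001237) / 0.12 = 0.7983 mg/L.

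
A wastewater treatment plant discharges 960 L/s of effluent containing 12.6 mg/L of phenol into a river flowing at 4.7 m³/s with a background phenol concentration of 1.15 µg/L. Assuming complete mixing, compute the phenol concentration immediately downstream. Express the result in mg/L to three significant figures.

960 L/s = 0.96 m³/s.
1.15 µg/L = 0.00115 mg/L.
Conservation of mass across the mixing zone: C = (0.96·12.6 + 4.7·0.00115) / (0.96 + 4.7) = 12.1/5.66 = 2.138 mg/L.

2.14 mg/L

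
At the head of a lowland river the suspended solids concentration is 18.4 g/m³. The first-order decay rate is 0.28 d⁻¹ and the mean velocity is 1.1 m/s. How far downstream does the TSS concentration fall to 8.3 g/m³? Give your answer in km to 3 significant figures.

270 km

From C = C₀·e^(−kt), t = ln(C₀/C)/k = ln(18.4/8.3)/0.28 = 0.7961/0.28 = 2.843 d.
Distance = v·t = 1.1 m/s × 2.457e+05 s = 2.702e+05 m = 270.2 km.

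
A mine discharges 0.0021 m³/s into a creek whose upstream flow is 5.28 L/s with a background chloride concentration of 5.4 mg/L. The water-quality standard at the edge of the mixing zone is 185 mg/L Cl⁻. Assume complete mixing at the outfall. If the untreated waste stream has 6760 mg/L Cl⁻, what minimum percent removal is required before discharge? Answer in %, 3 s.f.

90.6 %

5.28 L/s = 0.00528 m³/s.
Mass balance: 185·0.00738 = 0.0021·Cₑ + 0.00528·5.4.
Cₑ = (1.365 − 0.02851) / 0.0021 = 636.6 mg/L.
Required removal = 1 − 636.6/6760 = 90.58 %.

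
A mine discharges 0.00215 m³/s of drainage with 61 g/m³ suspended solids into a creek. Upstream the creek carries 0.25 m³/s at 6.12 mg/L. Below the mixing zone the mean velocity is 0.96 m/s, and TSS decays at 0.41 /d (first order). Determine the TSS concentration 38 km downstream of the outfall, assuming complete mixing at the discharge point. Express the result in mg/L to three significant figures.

5.46 mg/L

After complete mixing, C₀ = (0.00215·61 + 0.25·6.12) / 0.2521 = 6.588 mg/L.
Travel time t = 3.8e+04 m / 0.96 m/s = 3.958e+04 s = 0.4581 d.
C = 6.588·exp(−0.41·0.4581) = 6.588·0.8287 = 5.46 mg/L.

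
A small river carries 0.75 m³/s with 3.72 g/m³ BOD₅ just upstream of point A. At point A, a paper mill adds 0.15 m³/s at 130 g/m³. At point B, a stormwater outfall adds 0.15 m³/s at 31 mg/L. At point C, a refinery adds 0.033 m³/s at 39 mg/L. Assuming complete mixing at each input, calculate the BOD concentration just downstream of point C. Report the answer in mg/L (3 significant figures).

26.1 mg/L

After input A: C = (0.75·3.72 + 0.15·130) / 0.9 = 24.77 mg/L.
After input B: C = (0.9·24.77 + 0.15·31) / 1.05 = 25.66 mg/L.
After input C: C = (1.05·25.66 + 0.033·39) / 1.083 = 26.06 mg/L.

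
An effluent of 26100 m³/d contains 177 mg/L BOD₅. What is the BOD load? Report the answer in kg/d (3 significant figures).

4620 kg/d

26100 m³/d = 0.3021 m³/s.
Mass flux = Q·C = 0.3021 m³/s × 177 g/m³ = 53.47 g/s.
= 53.47 g/s × 86.4 = 4620 kg/d.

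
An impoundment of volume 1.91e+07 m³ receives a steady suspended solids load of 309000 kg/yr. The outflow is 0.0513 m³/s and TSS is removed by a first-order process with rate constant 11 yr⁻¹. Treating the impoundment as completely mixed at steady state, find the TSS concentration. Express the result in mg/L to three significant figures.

1.46 mg/L

Outflow Q = 0.0513 m³/s × 3.156e+07 s/yr = 1.619e+06 m³/yr.
Steady-state CSTR mass balance: W = Q·C + k·V·C, so C = W/(Q + kV).
Q + kV = 1.619e+06 + 11·1.91e+07 = 2.117e+08 m³/yr.
C = 309000/2.117e+08 = 0.001459 kg/m³ = 1.459 mg/L.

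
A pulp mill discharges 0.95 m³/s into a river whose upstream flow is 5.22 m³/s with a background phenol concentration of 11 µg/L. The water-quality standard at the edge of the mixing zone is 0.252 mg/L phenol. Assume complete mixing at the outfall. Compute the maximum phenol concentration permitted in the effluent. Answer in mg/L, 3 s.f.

11 µg/L = 0.011 mg/L.
Mass balance: 0.252·6.17 = 0.95·Cₑ + 5.22·0.011.
Cₑ = (1.555 − 0.05742) / 0.95 = 1.576 mg/L.

1.58 mg/L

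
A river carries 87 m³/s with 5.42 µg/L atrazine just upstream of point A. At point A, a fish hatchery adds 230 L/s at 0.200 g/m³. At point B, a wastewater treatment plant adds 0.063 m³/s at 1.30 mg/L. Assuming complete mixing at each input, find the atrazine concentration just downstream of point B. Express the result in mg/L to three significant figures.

0.00687 mg/L

5.42 µg/L = 0.00542 mg/L.
230 L/s = 0.23 m³/s.
After input A: C = (87·0.00542 + 0.23·0.2) / 87.23 = 0.005933 mg/L.
After input B: C = (87.23·0.005933 + 0.063·1.3) / 87.29 = 0.006867 mg/L.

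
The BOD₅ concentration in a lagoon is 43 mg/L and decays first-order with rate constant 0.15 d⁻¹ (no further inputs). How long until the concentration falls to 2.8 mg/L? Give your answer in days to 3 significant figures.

18.2 d

t = ln(C₀/C)/k = ln(43/2.8)/0.15 = 2.732/0.15 = 18.21 d.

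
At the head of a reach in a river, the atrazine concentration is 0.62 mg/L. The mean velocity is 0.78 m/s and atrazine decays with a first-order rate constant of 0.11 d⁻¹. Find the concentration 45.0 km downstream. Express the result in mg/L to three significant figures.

Travel time t = 45.0 km / 0.78 m/s = 4.5e+04/0.78 = 5.769e+04 s = 0.6677 d.
First-order decay: C = 0.62·exp(−0.11·0.6677) = 0.62·0.9292 = 0.5761 mg/L.

0.576 mg/L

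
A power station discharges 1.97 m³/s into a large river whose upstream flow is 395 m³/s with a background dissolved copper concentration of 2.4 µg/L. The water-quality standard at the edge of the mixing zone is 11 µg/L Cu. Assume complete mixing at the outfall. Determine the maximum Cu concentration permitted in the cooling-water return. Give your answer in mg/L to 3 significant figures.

2.4 µg/L = 0.0024 mg/L.
11 µg/L = 0.011 mg/L.
Mass balance: 0.011·397 = 1.97·Cₑ + 395·0.0024.
Cₑ = (4.367 − 0.948) / 1.97 = 1.735 mg/L.

1.74 mg/L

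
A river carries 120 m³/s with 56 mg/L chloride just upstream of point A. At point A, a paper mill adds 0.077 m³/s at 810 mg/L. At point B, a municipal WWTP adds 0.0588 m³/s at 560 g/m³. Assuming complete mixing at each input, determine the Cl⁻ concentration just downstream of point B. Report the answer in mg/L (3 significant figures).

After input A: C = (120·56 + 0.077·810) / 120.1 = 56.48 mg/L.
After input B: C = (120.1·56.48 + 0.0588·560) / 120.1 = 56.73 mg/L.

56.7 mg/L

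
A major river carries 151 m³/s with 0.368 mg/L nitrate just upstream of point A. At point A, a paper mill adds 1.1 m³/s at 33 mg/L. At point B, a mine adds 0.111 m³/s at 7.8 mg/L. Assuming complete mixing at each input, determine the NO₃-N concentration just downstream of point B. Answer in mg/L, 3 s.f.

0.609 mg/L

After input A: C = (151·0.368 + 1.1·33) / 152.1 = 0.604 mg/L.
After input B: C = (152.1·0.604 + 0.111·7.8) / 152.2 = 0.6092 mg/L.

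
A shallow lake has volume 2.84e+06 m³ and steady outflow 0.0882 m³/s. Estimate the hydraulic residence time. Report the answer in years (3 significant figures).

Q = 0.0882 m³/s × 3.156e+07 s/yr = 2.783e+06 m³/yr.
Hydraulic residence time τ = V/Q = 2.84e+06/2.783e+06 = 1.02 yr.

1.02 yr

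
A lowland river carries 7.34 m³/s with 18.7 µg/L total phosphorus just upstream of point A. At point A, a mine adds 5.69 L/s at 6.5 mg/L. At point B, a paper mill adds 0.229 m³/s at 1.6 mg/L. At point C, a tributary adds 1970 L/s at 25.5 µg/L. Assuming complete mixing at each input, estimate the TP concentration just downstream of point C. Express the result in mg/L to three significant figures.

0.0619 mg/L

18.7 µg/L = 0.0187 mg/L.
5.69 L/s = 0.00569 m³/s.
After input A: C = (7.34·0.0187 + 0.00569·6.5) / 7.346 = 0.02372 mg/L.
After input B: C = (7.346·0.02372 + 0.229·1.6) / 7.575 = 0.07137 mg/L.
1970 L/s = 1.97 m³/s.
25.5 µg/L = 0.0255 mg/L.
After input C: C = (7.575·0.07137 + 1.97·0.0255) / 9.545 = 0.06191 mg/L.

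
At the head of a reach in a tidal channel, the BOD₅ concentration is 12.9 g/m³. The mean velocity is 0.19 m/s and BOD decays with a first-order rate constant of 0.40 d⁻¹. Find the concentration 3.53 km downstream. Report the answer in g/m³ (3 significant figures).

Travel time t = 3.53 km / 0.19 m/s = 3530/0.19 = 1.858e+04 s = 0.215 d.
First-order decay: C = 12.9·exp(−0.40·0.215) = 12.9·0.9176 = 11.84 g/m³.

11.8 g/m³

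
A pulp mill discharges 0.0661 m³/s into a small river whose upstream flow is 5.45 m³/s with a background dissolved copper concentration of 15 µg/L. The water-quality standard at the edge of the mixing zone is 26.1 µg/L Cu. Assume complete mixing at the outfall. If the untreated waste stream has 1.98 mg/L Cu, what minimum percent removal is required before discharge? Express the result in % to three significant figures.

52.5 %

15 µg/L = 0.015 mg/L.
26.1 µg/L = 0.0261 mg/L.
Mass balance: 0.0261·5.516 = 0.0661·Cₑ + 5.45·0.015.
Cₑ = (0.144 − 0.08175) / 0.0661 = 0.9413 mg/L.
Required removal = 1 − 0.9413/1.98 = 52.46 %.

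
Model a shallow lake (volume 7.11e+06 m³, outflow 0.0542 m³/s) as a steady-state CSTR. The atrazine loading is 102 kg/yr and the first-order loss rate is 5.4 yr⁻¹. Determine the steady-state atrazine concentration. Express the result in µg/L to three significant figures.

2.54 µg/L

Outflow Q = 0.0542 m³/s × 3.156e+07 s/yr = 1.71e+06 m³/yr.
Steady-state CSTR mass balance: W = Q·C + k·V·C, so C = W/(Q + kV).
Q + kV = 1.71e+06 + 5.4·7.11e+06 = 4.01e+07 m³/yr.
C = 102/4.01e+07 = 2.543e-06 kg/m³ = 0.002543 mg/L = 2.543 µg/L.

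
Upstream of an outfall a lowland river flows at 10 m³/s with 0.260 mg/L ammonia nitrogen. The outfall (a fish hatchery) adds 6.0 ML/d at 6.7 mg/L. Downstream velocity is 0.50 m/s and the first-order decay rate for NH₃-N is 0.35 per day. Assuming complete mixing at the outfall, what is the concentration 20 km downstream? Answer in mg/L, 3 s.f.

0.259 mg/L

6.0 ML/d = 0.06944 m³/s.
After complete mixing, C₀ = (0.06944·6.7 + 10·0.26) / 10.07 = 0.3044 mg/L.
Travel time t = 2e+04 m / 0.50 m/s = 4e+04 s = 0.463 d.
C = 0.3044·exp(−0.35·0.463) = 0.3044·0.8504 = 0.2589 mg/L.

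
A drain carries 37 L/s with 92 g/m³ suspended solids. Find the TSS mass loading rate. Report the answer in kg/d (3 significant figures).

37 L/s = 0.037 m³/s.
Mass flux = Q·C = 0.037 m³/s × 92 g/m³ = 3.404 g/s.
= 3.404 g/s × 86.4 = 294.1 kg/d.

294 kg/d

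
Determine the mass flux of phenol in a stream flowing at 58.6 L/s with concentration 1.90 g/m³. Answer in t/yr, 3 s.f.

3.51 t/yr

58.6 L/s = 0.0586 m³/s.
Mass flux = Q·C = 0.0586 m³/s × 1.9 g/m³ = 0.1113 g/s.
= 0.1113 g/s × 31.56 = 3.514 t/yr.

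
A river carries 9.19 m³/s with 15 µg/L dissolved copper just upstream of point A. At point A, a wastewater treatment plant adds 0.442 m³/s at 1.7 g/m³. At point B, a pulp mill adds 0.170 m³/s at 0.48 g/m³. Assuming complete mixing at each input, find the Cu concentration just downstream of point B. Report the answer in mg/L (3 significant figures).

0.0990 mg/L

15 µg/L = 0.015 mg/L.
After input A: C = (9.19·0.015 + 0.442·1.7) / 9.632 = 0.09232 mg/L.
After input B: C = (9.632·0.09232 + 0.17·0.48) / 9.802 = 0.09905 mg/L.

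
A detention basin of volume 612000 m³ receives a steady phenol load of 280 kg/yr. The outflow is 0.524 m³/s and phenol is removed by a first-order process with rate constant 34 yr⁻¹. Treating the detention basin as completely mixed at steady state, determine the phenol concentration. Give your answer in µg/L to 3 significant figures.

7.50 µg/L

Outflow Q = 0.524 m³/s × 3.156e+07 s/yr = 1.654e+07 m³/yr.
Steady-state CSTR mass balance: W = Q·C + k·V·C, so C = W/(Q + kV).
Q + kV = 1.654e+07 + 34·612000 = 3.734e+07 m³/yr.
C = 280/3.734e+07 = 7.498e-06 kg/m³ = 0.007498 mg/L = 7.498 µg/L.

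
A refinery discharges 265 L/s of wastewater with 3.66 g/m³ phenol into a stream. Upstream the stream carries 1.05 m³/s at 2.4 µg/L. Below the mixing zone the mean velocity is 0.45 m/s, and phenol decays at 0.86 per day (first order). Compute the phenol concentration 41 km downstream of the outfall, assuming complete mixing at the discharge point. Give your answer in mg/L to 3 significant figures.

0.299 mg/L

265 L/s = 0.265 m³/s.
2.4 µg/L = 0.0024 mg/L.
After complete mixing, C₀ = (0.265·3.66 + 1.05·0.0024) / 1.315 = 0.7395 mg/L.
Travel time t = 4.1e+04 m / 0.45 m/s = 9.111e+04 s = 1.055 d.
C = 0.7395·exp(−0.86·1.055) = 0.7395·0.4038 = 0.2986 mg/L.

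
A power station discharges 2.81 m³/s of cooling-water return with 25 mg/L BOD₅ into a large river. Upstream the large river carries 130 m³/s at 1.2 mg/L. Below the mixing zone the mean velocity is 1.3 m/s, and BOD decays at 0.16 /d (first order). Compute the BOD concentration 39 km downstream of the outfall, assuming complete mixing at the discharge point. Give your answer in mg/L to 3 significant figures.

1.61 mg/L

After complete mixing, C₀ = (2.81·25 + 130·1.2) / 132.8 = 1.704 mg/L.
Travel time t = 3.9e+04 m / 1.3 m/s = 3e+04 s = 0.3472 d.
C = 1.704·exp(−0.16·0.3472) = 1.704·0.946 = 1.612 mg/L.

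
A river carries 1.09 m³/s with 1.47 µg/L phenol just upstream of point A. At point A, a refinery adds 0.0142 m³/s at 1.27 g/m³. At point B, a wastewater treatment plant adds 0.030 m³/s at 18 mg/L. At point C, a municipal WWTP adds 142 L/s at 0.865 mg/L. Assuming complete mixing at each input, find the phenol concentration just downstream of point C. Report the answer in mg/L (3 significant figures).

0.535 mg/L

1.47 µg/L = 0.00147 mg/L.
After input A: C = (1.09·0.00147 + 0.0142·1.27) / 1.104 = 0.01778 mg/L.
After input B: C = (1.104·0.01778 + 0.03·18) / 1.134 = 0.4934 mg/L.
142 L/s = 0.142 m³/s.
After input C: C = (1.134·0.4934 + 0.142·0.865) / 1.276 = 0.5348 mg/L.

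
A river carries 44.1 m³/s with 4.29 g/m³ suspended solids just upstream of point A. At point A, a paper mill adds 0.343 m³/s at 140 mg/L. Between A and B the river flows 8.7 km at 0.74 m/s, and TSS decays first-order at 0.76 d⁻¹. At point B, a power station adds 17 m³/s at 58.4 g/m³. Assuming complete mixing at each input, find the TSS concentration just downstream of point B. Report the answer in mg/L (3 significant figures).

19.6 mg/L

After input A: C = (44.1·4.29 + 0.343·140) / 44.44 = 5.337 mg/L.
Over the 8.7 km reach to input B (t = 1.176e+04 s = 0.1361 d), decay gives C = 5.337·exp(−0.76·0.1361) = 4.813 mg/L.
After input B: C = (44.44·4.813 + 17·58.4) / 61.44 = 19.64 mg/L.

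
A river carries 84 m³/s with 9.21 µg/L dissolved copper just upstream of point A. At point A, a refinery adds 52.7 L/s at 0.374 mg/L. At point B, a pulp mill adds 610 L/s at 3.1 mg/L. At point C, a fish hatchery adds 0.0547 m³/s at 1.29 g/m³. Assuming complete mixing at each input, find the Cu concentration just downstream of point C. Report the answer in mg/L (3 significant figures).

0.0325 mg/L

9.21 µg/L = 0.00921 mg/L.
52.7 L/s = 0.0527 m³/s.
After input A: C = (84·0.00921 + 0.0527·0.374) / 84.05 = 0.009439 mg/L.
610 L/s = 0.61 m³/s.
After input B: C = (84.05·0.009439 + 0.61·3.1) / 84.66 = 0.03171 mg/L.
After input C: C = (84.66·0.03171 + 0.0547·1.29) / 84.72 = 0.03252 mg/L.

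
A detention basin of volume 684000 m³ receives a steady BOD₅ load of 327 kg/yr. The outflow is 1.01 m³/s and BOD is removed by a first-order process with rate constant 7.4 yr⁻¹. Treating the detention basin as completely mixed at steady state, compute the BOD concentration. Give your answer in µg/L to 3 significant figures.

Outflow Q = 1.01 m³/s × 3.156e+07 s/yr = 3.187e+07 m³/yr.
Steady-state CSTR mass balance: W = Q·C + k·V·C, so C = W/(Q + kV).
Q + kV = 3.187e+07 + 7.4·684000 = 3.693e+07 m³/yr.
C = 327/3.693e+07 = 8.853e-06 kg/m³ = 0.008853 mg/L = 8.853 µg/L.

8.85 µg/L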